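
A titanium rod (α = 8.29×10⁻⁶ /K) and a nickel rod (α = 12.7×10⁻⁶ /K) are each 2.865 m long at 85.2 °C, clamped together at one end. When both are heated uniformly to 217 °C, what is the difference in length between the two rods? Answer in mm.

1.67 mm

ΔT = 131.8 K
titanium: ΔL = 8.29×10⁻⁶ × 2.865 m × 131.8 = 3.1304×10⁻³ m = 3.1304 mm
nickel: ΔL = 12.7×10⁻⁶ × 2.865 m × 131.8 = 4.7956×10⁻³ m = 4.7956 mm
difference = 4.7956 − 3.1304 = 1.6652 mm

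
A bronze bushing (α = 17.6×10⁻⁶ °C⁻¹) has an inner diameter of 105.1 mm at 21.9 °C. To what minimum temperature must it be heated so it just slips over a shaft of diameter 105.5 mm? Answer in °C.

T = 238 °C

Required Δd = 105.5 − 105.1 = 0.4 mm
Δd = αd₀ΔT ⇒ ΔT = Δd/(αd₀) = 0.4 / (17.6×10⁻⁶ × 105.1) = 216.24 K
T_min = 21.9 + 216.24 = 238.14 °C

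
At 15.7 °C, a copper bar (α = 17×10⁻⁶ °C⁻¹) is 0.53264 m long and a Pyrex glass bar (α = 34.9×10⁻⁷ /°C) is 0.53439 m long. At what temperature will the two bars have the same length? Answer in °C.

T = 259.1 °C

L₁(1 + α₁ΔT) = L₂(1 + α₂ΔT) ⇒ ΔT = (L₂ − L₁)/(α₁L₁ − α₂L₂)
L₂ − L₁ = 0.53439 − 0.53264 = 1.75×10⁻³ m
α₁L₁ − α₂L₂ = 17×10⁻⁶×0.53264 − 34.9×10⁻⁷×0.53439 = 7.1898589×10⁻⁶ m/K
ΔT = 1.75×10⁻³ / 7.1898589×10⁻⁶ = 243.398 K
T = 15.7 + 243.398 = 259.098 °C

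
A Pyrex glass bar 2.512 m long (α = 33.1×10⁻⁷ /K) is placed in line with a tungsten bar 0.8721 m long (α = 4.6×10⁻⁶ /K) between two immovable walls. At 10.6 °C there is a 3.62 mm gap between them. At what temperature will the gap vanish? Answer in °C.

T = 304 °C

Gap closes when ΔL₁ + ΔL₂ = 3.62 mm = 3.62×10⁻³ m
(α₁L₁ + α₂L₂)ΔT = g
α₁L₁ + α₂L₂ = 33.1×10⁻⁷×2.512 + 4.6×10⁻⁶×0.8721 = 1.232638×10⁻⁵ m/K
ΔT = 3.62×10⁻³ / 1.232638×10⁻⁵ = 293.68 K
T = 10.6 + 293.68 = 304.28 °C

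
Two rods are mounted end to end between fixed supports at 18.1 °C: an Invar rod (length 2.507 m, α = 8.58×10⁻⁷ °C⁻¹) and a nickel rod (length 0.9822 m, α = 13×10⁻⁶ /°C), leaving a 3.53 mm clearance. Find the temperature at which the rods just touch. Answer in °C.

α₁L₁ = 2.151006×10⁻⁶ m/K, α₂L₂ = 1.27686×10⁻⁵ m/K → total 1.4919606×10⁻⁵ m/K
ΔT = g/(α₁L₁+α₂L₂) = 3.53×10⁻³ / 1.4919606×10⁻⁵ = 236.60 K
T = 18.1 + 236.60 = 254.70 °C

T = 255 °C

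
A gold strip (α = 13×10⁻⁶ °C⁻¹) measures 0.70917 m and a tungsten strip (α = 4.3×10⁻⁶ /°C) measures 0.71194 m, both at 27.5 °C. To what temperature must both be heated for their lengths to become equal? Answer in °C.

Equal length when α₁L₁ΔT − α₂L₂ΔT = L₂ − L₁ = 2.77×10⁻³ m
α₁L₁ = 9.21921×10⁻⁶, α₂L₂ = 3.061342×10⁻⁶ → Δ(αL) = 6.157868×10⁻⁶ m/K
ΔT = 2.77×10⁻³ / 6.157868×10⁻⁶ = 449.831 K, so T = 27.5 + 449.831 = 477.331 °C

T = 477.3 °C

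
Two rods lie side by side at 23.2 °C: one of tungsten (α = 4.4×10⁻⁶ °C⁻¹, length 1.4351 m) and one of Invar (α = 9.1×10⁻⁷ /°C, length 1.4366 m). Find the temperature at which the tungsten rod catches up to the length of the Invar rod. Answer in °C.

L₁(1 + α₁ΔT) = L₂(1 + α₂ΔT) ⇒ ΔT = (L₂ − L₁)/(α₁L₁ − α₂L₂)
L₂ − L₁ = 1.4366 − 1.4351 = 1.50×10⁻³ m
α₁L₁ − α₂L₂ = 4.4×10⁻⁶×1.4351 − 9.1×10⁻⁷×1.4366 = 5.007134×10⁻⁶ m/K
ΔT = 1.50×10⁻³ / 5.007134×10⁻⁶ = 299.573 K
T = 23.2 + 299.573 = 322.773 °C

T = 322.8 °C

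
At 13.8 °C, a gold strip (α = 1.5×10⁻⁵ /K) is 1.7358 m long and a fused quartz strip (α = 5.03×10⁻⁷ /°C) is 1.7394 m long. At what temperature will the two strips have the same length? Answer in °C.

Equal length when α₁L₁ΔT − α₂L₂ΔT = L₂ − L₁ = 3.60×10⁻³ m
α₁L₁ = 2.6037×10⁻⁵, α₂L₂ = 8.749182×10⁻⁷ → Δ(αL) = 2.51620818×10⁻⁵ m/K
ΔT = 3.60×10⁻³ / 2.51620818×10⁻⁵ = 143.072 K, so T = 13.8 + 143.072 = 156.872 °C

T = 156.9 °C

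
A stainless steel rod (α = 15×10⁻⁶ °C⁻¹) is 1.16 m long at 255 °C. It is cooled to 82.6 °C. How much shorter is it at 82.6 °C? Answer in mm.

ΔL = 3.00 mm

|ΔT| = |82.6 − 255| = 172.4 K
ΔL = αL₀ΔT = (15×10⁻⁶)(1.16)(172.4) = 3.00×10⁻³ m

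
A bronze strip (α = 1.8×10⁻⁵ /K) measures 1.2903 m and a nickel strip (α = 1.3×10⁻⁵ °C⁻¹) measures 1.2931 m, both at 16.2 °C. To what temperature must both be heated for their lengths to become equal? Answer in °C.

Equal length when α₁L₁ΔT − α₂L₂ΔT = L₂ − L₁ = 2.80×10⁻³ m
α₁L₁ = 2.32254×10⁻⁵, α₂L₂ = 1.68103×10⁻⁵ → Δ(αL) = 6.4151×10⁻⁶ m/K
ΔT = 2.80×10⁻³ / 6.4151×10⁻⁶ = 436.470 K, so T = 16.2 + 436.470 = 452.670 °C

T = 452.7 °C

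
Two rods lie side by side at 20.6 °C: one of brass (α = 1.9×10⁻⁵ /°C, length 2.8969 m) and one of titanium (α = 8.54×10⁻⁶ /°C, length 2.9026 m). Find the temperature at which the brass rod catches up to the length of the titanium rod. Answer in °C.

T = 209.0 °C

L₁(1 + α₁ΔT) = L₂(1 + α₂ΔT) ⇒ ΔT = (L₂ − L₁)/(α₁L₁ − α₂L₂)
L₂ − L₁ = 2.9026 − 2.8969 = 5.70×10⁻³ m
α₁L₁ − α₂L₂ = 1.9×10⁻⁵×2.8969 − 8.54×10⁻⁶×2.9026 = 3.0252896×10⁻⁵ m/K
ΔT = 5.70×10⁻³ / 3.0252896×10⁻⁵ = 188.412 K
T = 20.6 + 188.412 = 209.012 °C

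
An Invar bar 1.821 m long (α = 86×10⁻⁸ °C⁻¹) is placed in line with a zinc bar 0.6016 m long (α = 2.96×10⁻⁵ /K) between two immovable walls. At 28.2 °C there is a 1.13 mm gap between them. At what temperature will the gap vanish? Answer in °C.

T = 86.5 °C

Gap closes when ΔL₁ + ΔL₂ = 1.13 mm = 1.13×10⁻³ m
(α₁L₁ + α₂L₂)ΔT = g
α₁L₁ + α₂L₂ = 86×10⁻⁸×1.821 + 2.96×10⁻⁵×0.6016 = 1.937342×10⁻⁵ m/K
ΔT = 1.13×10⁻³ / 1.937342×10⁻⁵ = 58.327 K
T = 28.2 + 58.327 = 86.527 °C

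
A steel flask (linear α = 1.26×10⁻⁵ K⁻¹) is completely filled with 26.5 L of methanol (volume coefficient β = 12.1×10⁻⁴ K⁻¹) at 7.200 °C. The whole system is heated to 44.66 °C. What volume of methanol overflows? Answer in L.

1.16 L

The flask also expands: β_container ≈ 3α = 3.78×10⁻⁵ /K
Net overflow = V₀(β_liq − 3α_cont)ΔT
β − 3α = 1.21×10⁻³ − 3.78×10⁻⁵ = 1.1722×10⁻³ /K; ΔT = 37.460 K
ΔV = 26.5 × 1.1722×10⁻³ × 37.460 = 1.16 L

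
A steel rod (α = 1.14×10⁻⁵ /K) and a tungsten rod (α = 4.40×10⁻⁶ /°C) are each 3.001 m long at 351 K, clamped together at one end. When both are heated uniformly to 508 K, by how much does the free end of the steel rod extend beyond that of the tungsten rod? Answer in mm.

3.30 mm

ΔT = 157 K
steel: ΔL = 1.14×10⁻⁵ × 3.001 m × 157 = 5.3712×10⁻³ m = 5.3712 mm
tungsten: ΔL = 4.40×10⁻⁶ × 3.001 m × 157 = 2.0731×10⁻³ m = 2.0731 mm
difference = 5.3712 − 2.0731 = 3.2981 mm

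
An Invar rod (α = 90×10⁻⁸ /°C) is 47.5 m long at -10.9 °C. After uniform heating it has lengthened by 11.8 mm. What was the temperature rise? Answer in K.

ΔL = αL₀ΔT ⇒ ΔT = ΔL / (αL₀)
ΔT = 11.8×10⁻³ m / (90×10⁻⁸ × 47.5 m) = 276.02 K

ΔT = 276 K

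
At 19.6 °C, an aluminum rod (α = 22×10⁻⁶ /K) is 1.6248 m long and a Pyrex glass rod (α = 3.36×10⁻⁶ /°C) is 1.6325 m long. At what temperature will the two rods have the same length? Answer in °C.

L₁(1 + α₁ΔT) = L₂(1 + α₂ΔT) ⇒ ΔT = (L₂ − L₁)/(α₁L₁ − α₂L₂)
L₂ − L₁ = 1.6325 − 1.6248 = 7.70×10⁻³ m
α₁L₁ − α₂L₂ = 22×10⁻⁶×1.6248 − 3.36×10⁻⁶×1.6325 = 3.02604×10⁻⁵ m/K
ΔT = 7.70×10⁻³ / 3.02604×10⁻⁵ = 254.458 K
T = 19.6 + 254.458 = 274.058 °C

T = 274.1 °C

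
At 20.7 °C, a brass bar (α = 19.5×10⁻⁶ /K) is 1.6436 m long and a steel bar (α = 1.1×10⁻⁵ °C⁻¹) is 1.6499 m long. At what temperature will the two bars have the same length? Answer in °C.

Equal length when α₁L₁ΔT − α₂L₂ΔT = L₂ − L₁ = 6.30×10⁻³ m
α₁L₁ = 3.20502×10⁻⁵, α₂L₂ = 1.81489×10⁻⁵ → Δ(αL) = 1.39013×10⁻⁵ m/K
ΔT = 6.30×10⁻³ / 1.39013×10⁻⁵ = 453.195 K, so T = 20.7 + 453.195 = 473.895 °C

T = 473.9 °C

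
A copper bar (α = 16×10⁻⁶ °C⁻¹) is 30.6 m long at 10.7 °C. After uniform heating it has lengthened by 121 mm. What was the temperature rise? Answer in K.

ΔL = αL₀ΔT ⇒ ΔT = ΔL / (αL₀)
ΔT = 121×10⁻³ m / (16×10⁻⁶ × 30.6 m) = 247.14 K

ΔT = 247 K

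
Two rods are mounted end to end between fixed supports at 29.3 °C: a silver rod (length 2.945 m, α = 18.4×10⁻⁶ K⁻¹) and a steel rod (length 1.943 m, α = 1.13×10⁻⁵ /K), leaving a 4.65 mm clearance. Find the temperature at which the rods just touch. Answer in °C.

α₁L₁ = 5.4188×10⁻⁵ m/K, α₂L₂ = 2.19559×10⁻⁵ m/K → total 7.61439×10⁻⁵ m/K
ΔT = g/(α₁L₁+α₂L₂) = 4.65×10⁻³ / 7.61439×10⁻⁵ = 61.069 K
T = 29.3 + 61.069 = 90.369 °C

T = 90.4 °C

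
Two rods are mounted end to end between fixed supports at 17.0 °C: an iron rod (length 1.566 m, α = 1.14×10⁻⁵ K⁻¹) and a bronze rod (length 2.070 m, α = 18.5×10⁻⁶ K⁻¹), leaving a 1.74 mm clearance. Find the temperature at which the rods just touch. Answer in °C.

T = 48.0 °C

Gap closes when ΔL₁ + ΔL₂ = 1.74 mm = 1.74×10⁻³ m
(α₁L₁ + α₂L₂)ΔT = g
α₁L₁ + α₂L₂ = 1.14×10⁻⁵×1.566 + 18.5×10⁻⁶×2.070 = 5.61474×10⁻⁵ m/K
ΔT = 1.74×10⁻³ / 5.61474×10⁻⁵ = 30.990 K
T = 17.0 + 30.990 = 47.990 °C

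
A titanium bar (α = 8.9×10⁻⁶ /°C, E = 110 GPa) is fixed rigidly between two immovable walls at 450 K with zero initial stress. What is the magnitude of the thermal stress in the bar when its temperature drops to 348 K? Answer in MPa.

σ = 99.9 MPa

Fully constrained: the free strain ε = αΔT is blocked, so σ = Eε = EαΔT.
|ΔT| = 102 K
σ = 110×10⁹ × 8.9×10⁻⁶ × 102 = 9.99×10⁷ Pa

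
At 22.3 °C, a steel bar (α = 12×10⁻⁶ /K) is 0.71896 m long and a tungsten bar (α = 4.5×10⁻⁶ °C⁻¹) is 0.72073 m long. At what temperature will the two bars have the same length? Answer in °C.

T = 351.0 °C

Equal length when α₁L₁ΔT − α₂L₂ΔT = L₂ − L₁ = 1.77×10⁻³ m
α₁L₁ = 8.62752×10⁻⁶, α₂L₂ = 3.243285×10⁻⁶ → Δ(αL) = 5.384235×10⁻⁶ m/K
ΔT = 1.77×10⁻³ / 5.384235×10⁻⁶ = 328.738 K, so T = 22.3 + 328.738 = 351.038 °C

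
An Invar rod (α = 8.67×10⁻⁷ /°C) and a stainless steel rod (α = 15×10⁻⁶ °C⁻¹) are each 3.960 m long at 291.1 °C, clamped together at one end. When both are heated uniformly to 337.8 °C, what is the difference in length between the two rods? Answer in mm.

2.61 mm

ΔT = 46.7 K
Invar: ΔL = 8.67×10⁻⁷ × 3.960 m × 46.7 = 1.6034×10⁻⁴ m = 0.16034 mm
stainless steel: ΔL = 15×10⁻⁶ × 3.960 m × 46.7 = 2.7740×10⁻³ m = 2.7740 mm
difference = 2.7740 − 0.16034 = 2.61366 mm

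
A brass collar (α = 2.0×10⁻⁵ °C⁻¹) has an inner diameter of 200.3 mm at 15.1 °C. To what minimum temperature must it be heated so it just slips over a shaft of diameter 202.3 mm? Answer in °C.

Required Δd = 202.3 − 200.3 = 2.0 mm
Δd = αd₀ΔT ⇒ ΔT = Δd/(αd₀) = 2.0 / (2.0×10⁻⁵ × 200.3) = 499.25 K
T_min = 15.1 + 499.25 = 514.35 °C

T = 514 °C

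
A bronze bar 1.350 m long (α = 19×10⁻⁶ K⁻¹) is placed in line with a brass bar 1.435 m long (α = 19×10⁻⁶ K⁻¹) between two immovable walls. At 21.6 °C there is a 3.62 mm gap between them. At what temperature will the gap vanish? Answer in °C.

T = 90.0 °C

α₁L₁ = 2.565×10⁻⁵ m/K, α₂L₂ = 2.7265×10⁻⁵ m/K → total 5.2915×10⁻⁵ m/K
ΔT = g/(α₁L₁+α₂L₂) = 3.62×10⁻³ / 5.2915×10⁻⁵ = 68.412 K
T = 21.6 + 68.412 = 90.012 °C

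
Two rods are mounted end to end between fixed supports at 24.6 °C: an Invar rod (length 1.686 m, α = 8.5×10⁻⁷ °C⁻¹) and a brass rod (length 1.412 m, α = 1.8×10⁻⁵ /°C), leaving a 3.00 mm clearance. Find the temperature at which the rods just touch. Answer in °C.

T = 136 °C

Gap closes when ΔL₁ + ΔL₂ = 3.00 mm = 3.00×10⁻³ m
(α₁L₁ + α₂L₂)ΔT = g
α₁L₁ + α₂L₂ = 8.5×10⁻⁷×1.686 + 1.8×10⁻⁵×1.412 = 2.68491×10⁻⁵ m/K
ΔT = 3.00×10⁻³ / 2.68491×10⁻⁵ = 111.74 K
T = 24.6 + 111.74 = 136.34 °C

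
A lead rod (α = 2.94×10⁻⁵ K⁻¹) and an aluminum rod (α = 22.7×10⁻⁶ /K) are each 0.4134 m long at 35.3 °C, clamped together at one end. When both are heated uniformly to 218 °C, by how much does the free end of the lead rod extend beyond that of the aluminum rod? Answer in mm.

0.506 mm

ΔT = 182.7 K
lead: ΔL = 2.94×10⁻⁵ × 0.4134 m × 182.7 = 2.2205×10⁻³ m = 2.2205 mm
aluminum: ΔL = 22.7×10⁻⁶ × 0.4134 m × 182.7 = 1.7145×10⁻³ m = 1.7145 mm
difference = 2.2205 − 1.7145 = 0.5060 mm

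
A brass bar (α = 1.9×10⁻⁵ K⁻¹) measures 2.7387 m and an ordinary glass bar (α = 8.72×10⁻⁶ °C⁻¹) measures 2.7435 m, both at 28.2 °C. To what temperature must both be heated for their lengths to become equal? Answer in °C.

T = 198.9 °C

Equal length when α₁L₁ΔT − α₂L₂ΔT = L₂ − L₁ = 4.80×10⁻³ m
α₁L₁ = 5.20353×10⁻⁵, α₂L₂ = 2.392332×10⁻⁵ → Δ(αL) = 2.811198×10⁻⁵ m/K
ΔT = 4.80×10⁻³ / 2.811198×10⁻⁵ = 170.746 K, so T = 28.2 + 170.746 = 198.946 °C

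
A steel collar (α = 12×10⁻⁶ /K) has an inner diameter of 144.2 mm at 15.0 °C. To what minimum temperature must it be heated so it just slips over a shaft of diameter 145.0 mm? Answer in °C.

T = 477 °C

Required Δd = 145.0 − 144.2 = 0.8 mm
Δd = αd₀ΔT ⇒ ΔT = Δd/(αd₀) = 0.8 / (12×10⁻⁶ × 144.2) = 462.32 K
T_min = 15.0 + 462.32 = 477.32 °C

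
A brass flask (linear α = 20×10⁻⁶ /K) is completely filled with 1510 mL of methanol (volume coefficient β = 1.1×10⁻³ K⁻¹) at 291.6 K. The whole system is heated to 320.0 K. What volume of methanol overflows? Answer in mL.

The flask also expands: β_container ≈ 3α = 6.0×10⁻⁵ /K
Net overflow = V₀(β_liq − 3α_cont)ΔT
β − 3α = 1.10×10⁻³ − 6.0×10⁻⁵ = 1.04×10⁻³ /K; ΔT = 28.4 K
ΔV = 1510 × 1.04×10⁻³ × 28.4 = 44.6 mL

44.6 mL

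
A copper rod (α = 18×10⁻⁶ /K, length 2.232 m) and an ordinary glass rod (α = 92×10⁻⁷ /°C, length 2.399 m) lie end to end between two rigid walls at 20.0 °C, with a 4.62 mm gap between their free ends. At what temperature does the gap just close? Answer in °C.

T = 94.2 °C

Gap closes when ΔL₁ + ΔL₂ = 4.62 mm = 4.62×10⁻³ m
(α₁L₁ + α₂L₂)ΔT = g
α₁L₁ + α₂L₂ = 18×10⁻⁶×2.232 + 92×10⁻⁷×2.399 = 6.22468×10⁻⁵ m/K
ΔT = 4.62×10⁻³ / 6.22468×10⁻⁵ = 74.221 K
T = 20.0 + 74.221 = 94.221 °C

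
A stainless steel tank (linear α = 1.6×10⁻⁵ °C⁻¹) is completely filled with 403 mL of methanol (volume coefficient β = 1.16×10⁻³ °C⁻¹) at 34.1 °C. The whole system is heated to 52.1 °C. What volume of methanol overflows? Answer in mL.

8.07 mL

The tank also expands: β_container ≈ 3α = 4.8×10⁻⁵ /K
Net overflow = V₀(β_liq − 3α_cont)ΔT
β − 3α = 1.16×10⁻³ − 4.8×10⁻⁵ = 1.112×10⁻³ /K; ΔT = 18.0 K
ΔV = 403 × 1.112×10⁻³ × 18.0 = 8.07 mL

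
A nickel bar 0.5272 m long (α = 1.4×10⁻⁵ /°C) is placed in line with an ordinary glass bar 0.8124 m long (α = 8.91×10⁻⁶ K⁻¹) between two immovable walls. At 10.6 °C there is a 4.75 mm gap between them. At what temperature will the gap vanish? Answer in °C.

T = 336 °C

α₁L₁ = 7.3808×10⁻⁶ m/K, α₂L₂ = 7.238484×10⁻⁶ m/K → total 1.4619284×10⁻⁵ m/K
ΔT = g/(α₁L₁+α₂L₂) = 4.75×10⁻³ / 1.4619284×10⁻⁵ = 324.91 K
T = 10.6 + 324.91 = 335.51 °C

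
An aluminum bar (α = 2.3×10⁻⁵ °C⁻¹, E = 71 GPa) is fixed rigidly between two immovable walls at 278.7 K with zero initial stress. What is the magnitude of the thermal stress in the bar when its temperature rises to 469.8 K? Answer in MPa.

σ = 312 MPa

Fully constrained: the free strain ε = αΔT is blocked, so σ = Eε = EαΔT.
|ΔT| = 191.1 K
σ = 71.0×10⁹ × 2.3×10⁻⁵ × 191.1 = 3.12×10⁸ Pa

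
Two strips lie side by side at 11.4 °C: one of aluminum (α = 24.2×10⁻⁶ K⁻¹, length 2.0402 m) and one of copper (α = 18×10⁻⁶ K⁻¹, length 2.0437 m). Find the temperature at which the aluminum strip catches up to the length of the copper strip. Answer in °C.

T = 289.5 °C

L₁(1 + α₁ΔT) = L₂(1 + α₂ΔT) ⇒ ΔT = (L₂ − L₁)/(α₁L₁ − α₂L₂)
L₂ − L₁ = 2.0437 − 2.0402 = 3.50×10⁻³ m
α₁L₁ − α₂L₂ = 24.2×10⁻⁶×2.0402 − 18×10⁻⁶×2.0437 = 1.258624×10⁻⁵ m/K
ΔT = 3.50×10⁻³ / 1.258624×10⁻⁵ = 278.081 K
T = 11.4 + 278.081 = 289.481 °C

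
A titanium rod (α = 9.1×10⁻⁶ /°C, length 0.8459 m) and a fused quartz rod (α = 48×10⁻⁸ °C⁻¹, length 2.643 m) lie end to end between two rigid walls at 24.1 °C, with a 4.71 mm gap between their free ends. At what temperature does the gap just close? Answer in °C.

Gap closes when ΔL₁ + ΔL₂ = 4.71 mm = 4.71×10⁻³ m
(α₁L₁ + α₂L₂)ΔT = g
α₁L₁ + α₂L₂ = 9.1×10⁻⁶×0.8459 + 48×10⁻⁸×2.643 = 8.96633×10⁻⁶ m/K
ΔT = 4.71×10⁻³ / 8.96633×10⁻⁶ = 525.30 K
T = 24.1 + 525.30 = 549.40 °C

T = 549 °C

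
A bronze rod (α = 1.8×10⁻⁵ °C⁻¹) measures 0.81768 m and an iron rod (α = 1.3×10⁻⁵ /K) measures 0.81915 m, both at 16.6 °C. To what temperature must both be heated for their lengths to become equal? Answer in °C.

L₁(1 + α₁ΔT) = L₂(1 + α₂ΔT) ⇒ ΔT = (L₂ − L₁)/(α₁L₁ − α₂L₂)
L₂ − L₁ = 0.81915 − 0.81768 = 1.47×10⁻³ m
α₁L₁ − α₂L₂ = 1.8×10⁻⁵×0.81768 − 1.3×10⁻⁵×0.81915 = 4.06929×10⁻⁶ m/K
ΔT = 1.47×10⁻³ / 4.06929×10⁻⁶ = 361.242 K
T = 16.6 + 361.242 = 377.842 °C

T = 377.8 °C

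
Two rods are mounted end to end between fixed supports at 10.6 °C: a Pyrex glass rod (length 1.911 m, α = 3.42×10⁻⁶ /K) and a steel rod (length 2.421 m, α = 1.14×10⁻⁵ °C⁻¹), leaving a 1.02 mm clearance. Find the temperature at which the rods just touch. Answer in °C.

Gap closes when ΔL₁ + ΔL₂ = 1.02 mm = 1.02×10⁻³ m
(α₁L₁ + α₂L₂)ΔT = g
α₁L₁ + α₂L₂ = 3.42×10⁻⁶×1.911 + 1.14×10⁻⁵×2.421 = 3.413502×10⁻⁵ m/K
ΔT = 1.02×10⁻³ / 3.413502×10⁻⁵ = 29.881 K
T = 10.6 + 29.881 = 40.481 °C

T = 40.5 °C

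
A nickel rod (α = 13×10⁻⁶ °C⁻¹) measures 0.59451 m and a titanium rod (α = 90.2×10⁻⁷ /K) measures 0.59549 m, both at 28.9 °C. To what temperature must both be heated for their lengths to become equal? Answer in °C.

T = 444.6 °C

Equal length when α₁L₁ΔT − α₂L₂ΔT = L₂ − L₁ = 9.80×10⁻⁴ m
α₁L₁ = 7.72863×10⁻⁶, α₂L₂ = 5.3713198×10⁻⁶ → Δ(αL) = 2.3573102×10⁻⁶ m/K
ΔT = 9.80×10⁻⁴ / 2.3573102×10⁻⁶ = 415.728 K, so T = 28.9 + 415.728 = 444.628 °C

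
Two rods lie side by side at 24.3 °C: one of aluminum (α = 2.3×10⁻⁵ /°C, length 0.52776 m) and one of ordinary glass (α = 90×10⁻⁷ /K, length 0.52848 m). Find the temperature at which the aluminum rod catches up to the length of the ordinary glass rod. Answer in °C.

T = 121.8 °C

L₁(1 + α₁ΔT) = L₂(1 + α₂ΔT) ⇒ ΔT = (L₂ − L₁)/(α₁L₁ − α₂L₂)
L₂ − L₁ = 0.52848 − 0.52776 = 7.20×10⁻⁴ m
α₁L₁ − α₂L₂ = 2.3×10⁻⁵×0.52776 − 90×10⁻⁷×0.52848 = 7.38216×10⁻⁶ m/K
ΔT = 7.20×10⁻⁴ / 7.38216×10⁻⁶ = 97.532 K
T = 24.3 + 97.532 = 121.832 °C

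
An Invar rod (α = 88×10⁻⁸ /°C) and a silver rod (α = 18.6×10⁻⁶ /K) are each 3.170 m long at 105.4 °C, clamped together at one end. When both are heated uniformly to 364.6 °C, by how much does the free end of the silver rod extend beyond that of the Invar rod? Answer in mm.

ΔT = 259.2 K
Invar: ΔL = 88×10⁻⁸ × 3.170 m × 259.2 = 7.2306×10⁻⁴ m = 0.72306 mm
silver: ΔL = 18.6×10⁻⁶ × 3.170 m × 259.2 = 1.5283×10⁻² m = 15.283 mm
difference = 15.283 − 0.72306 = 14.55994 mm

14.6 mm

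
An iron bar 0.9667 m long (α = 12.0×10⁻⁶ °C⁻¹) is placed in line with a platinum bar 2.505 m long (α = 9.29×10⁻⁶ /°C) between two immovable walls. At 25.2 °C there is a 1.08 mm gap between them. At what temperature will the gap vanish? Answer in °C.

α₁L₁ = 1.16004×10⁻⁵ m/K, α₂L₂ = 2.327145×10⁻⁵ m/K → total 3.487185×10⁻⁵ m/K
ΔT = g/(α₁L₁+α₂L₂) = 1.08×10⁻³ / 3.487185×10⁻⁵ = 30.971 K
T = 25.2 + 30.971 = 56.171 °C

T = 56.2 °C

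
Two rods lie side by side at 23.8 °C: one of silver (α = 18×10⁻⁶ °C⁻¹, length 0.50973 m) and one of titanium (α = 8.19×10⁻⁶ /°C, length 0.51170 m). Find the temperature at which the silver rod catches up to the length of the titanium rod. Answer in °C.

L₁(1 + α₁ΔT) = L₂(1 + α₂ΔT) ⇒ ΔT = (L₂ − L₁)/(α₁L₁ − α₂L₂)
L₂ − L₁ = 0.51170 − 0.50973 = 1.97×10⁻³ m
α₁L₁ − α₂L₂ = 18×10⁻⁶×0.50973 − 8.19×10⁻⁶×0.51170 = 4.984317×10⁻⁶ m/K
ΔT = 1.97×10⁻³ / 4.984317×10⁻⁶ = 395.240 K
T = 23.8 + 395.240 = 419.040 °C

T = 419.0 °C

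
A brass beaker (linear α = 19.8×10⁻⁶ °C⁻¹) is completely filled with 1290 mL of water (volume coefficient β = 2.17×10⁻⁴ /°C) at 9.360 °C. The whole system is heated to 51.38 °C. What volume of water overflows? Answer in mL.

The beaker also expands: β_container ≈ 3α = 5.94×10⁻⁵ /K
Net overflow = V₀(β_liq − 3α_cont)ΔT
β − 3α = 2.17×10⁻⁴ − 5.94×10⁻⁵ = 1.576×10⁻⁴ /K; ΔT = 42.020 K
ΔV = 1290 × 1.576×10⁻⁴ × 42.020 = 8.54 mL

8.54 mL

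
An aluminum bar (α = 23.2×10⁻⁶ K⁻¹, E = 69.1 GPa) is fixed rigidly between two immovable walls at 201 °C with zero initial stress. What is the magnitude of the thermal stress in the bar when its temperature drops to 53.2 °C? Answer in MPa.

Fully constrained: the free strain ε = αΔT is blocked, so σ = Eε = EαΔT.
|ΔT| = 147.8 K
σ = 69.1×10⁹ × 23.2×10⁻⁶ × 147.8 = 2.37×10⁸ Pa

σ = 237 MPa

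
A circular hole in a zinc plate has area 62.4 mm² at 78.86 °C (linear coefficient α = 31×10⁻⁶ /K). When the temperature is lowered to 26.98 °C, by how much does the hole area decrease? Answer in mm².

ΔA = 0.201 mm²

Area coefficient ≈ 2α; |ΔT| = 51.88 K
ΔA = 2αA₀ΔT = 2(31×10⁻⁶)(62.4)(51.88) = 0.201 mm²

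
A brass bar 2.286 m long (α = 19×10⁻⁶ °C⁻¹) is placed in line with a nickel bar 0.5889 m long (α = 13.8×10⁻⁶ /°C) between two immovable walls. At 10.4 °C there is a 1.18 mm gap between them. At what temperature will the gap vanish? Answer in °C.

T = 33.3 °C

Gap closes when ΔL₁ + ΔL₂ = 1.18 mm = 1.18×10⁻³ m
(α₁L₁ + α₂L₂)ΔT = g
α₁L₁ + α₂L₂ = 19×10⁻⁶×2.286 + 13.8×10⁻⁶×0.5889 = 5.156082×10⁻⁵ m/K
ΔT = 1.18×10⁻³ / 5.156082×10⁻⁵ = 22.886 K
T = 10.4 + 22.886 = 33.286 °C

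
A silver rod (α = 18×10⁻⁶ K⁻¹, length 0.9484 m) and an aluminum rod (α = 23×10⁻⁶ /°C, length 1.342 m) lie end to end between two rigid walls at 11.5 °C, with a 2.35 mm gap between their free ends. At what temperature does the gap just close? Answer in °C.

T = 60.5 °C

α₁L₁ = 1.70712×10⁻⁵ m/K, α₂L₂ = 3.0866×10⁻⁵ m/K → total 4.79372×10⁻⁵ m/K
ΔT = g/(α₁L₁+α₂L₂) = 2.35×10⁻³ / 4.79372×10⁻⁵ = 49.022 K
T = 11.5 + 49.022 = 60.522 °C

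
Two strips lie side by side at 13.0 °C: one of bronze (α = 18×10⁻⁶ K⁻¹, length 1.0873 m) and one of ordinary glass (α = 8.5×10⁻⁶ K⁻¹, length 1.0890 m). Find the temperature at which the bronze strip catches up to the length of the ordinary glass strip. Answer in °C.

L₁(1 + α₁ΔT) = L₂(1 + α₂ΔT) ⇒ ΔT = (L₂ − L₁)/(α₁L₁ − α₂L₂)
L₂ − L₁ = 1.0890 − 1.0873 = 1.70×10⁻³ m
α₁L₁ − α₂L₂ = 18×10⁻⁶×1.0873 − 8.5×10⁻⁶×1.0890 = 1.03149×10⁻⁵ m/K
ΔT = 1.70×10⁻³ / 1.03149×10⁻⁵ = 164.810 K
T = 13.0 + 164.810 = 177.810 °C

T = 177.8 °C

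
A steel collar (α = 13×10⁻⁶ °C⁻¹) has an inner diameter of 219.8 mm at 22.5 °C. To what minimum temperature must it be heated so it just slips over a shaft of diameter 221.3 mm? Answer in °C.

Required Δd = 221.3 − 219.8 = 1.5 mm
Δd = αd₀ΔT ⇒ ΔT = Δd/(αd₀) = 1.5 / (13×10⁻⁶ × 219.8) = 524.95 K
T_min = 22.5 + 524.95 = 547.45 °C

T = 547 °C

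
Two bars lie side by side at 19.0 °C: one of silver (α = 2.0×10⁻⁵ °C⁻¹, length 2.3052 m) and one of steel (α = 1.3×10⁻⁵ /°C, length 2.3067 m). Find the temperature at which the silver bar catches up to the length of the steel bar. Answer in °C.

Equal length when α₁L₁ΔT − α₂L₂ΔT = L₂ − L₁ = 1.50×10⁻³ m
α₁L₁ = 4.6104×10⁻⁵, α₂L₂ = 2.99871×10⁻⁵ → Δ(αL) = 1.61169×10⁻⁵ m/K
ΔT = 1.50×10⁻³ / 1.61169×10⁻⁵ = 93.070 K, so T = 19.0 + 93.070 = 112.070 °C

T = 112.1 °C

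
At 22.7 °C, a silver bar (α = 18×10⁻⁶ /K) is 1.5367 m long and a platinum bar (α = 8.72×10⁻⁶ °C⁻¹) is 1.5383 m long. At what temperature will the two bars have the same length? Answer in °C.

T = 135.0 °C

Equal length when α₁L₁ΔT − α₂L₂ΔT = L₂ − L₁ = 1.60×10⁻³ m
α₁L₁ = 2.76606×10⁻⁵, α₂L₂ = 1.3413976×10⁻⁵ → Δ(αL) = 1.4246624×10⁻⁵ m/K
ΔT = 1.60×10⁻³ / 1.4246624×10⁻⁵ = 112.307 K, so T = 22.7 + 112.307 = 135.007 °C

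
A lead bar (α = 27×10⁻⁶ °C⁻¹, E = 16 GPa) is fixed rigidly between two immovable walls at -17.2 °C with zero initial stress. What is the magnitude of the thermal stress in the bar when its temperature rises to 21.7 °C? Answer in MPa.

Fully constrained: the free strain ε = αΔT is blocked, so σ = Eε = EαΔT.
|ΔT| = 38.9 K
σ = 16.0×10⁹ × 27×10⁻⁶ × 38.9 = 1.68×10⁷ Pa

σ = 16.8 MPa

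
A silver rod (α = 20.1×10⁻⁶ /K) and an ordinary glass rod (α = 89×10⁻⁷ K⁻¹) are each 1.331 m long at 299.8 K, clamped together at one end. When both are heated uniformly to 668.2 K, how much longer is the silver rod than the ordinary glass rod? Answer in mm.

ΔT = 368.4 K
silver: ΔL = 20.1×10⁻⁶ × 1.331 m × 368.4 = 9.8558×10⁻³ m = 9.8558 mm
ordinary glass: ΔL = 89×10⁻⁷ × 1.331 m × 368.4 = 4.3640×10⁻³ m = 4.3640 mm
difference = 9.8558 − 4.3640 = 5.4918 mm

5.49 mm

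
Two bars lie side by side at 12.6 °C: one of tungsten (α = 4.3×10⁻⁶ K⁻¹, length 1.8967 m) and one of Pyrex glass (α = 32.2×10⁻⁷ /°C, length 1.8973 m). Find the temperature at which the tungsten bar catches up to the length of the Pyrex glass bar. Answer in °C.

T = 305.8 °C

Equal length when α₁L₁ΔT − α₂L₂ΔT = L₂ − L₁ = 6.00×10⁻⁴ m
α₁L₁ = 8.15581×10⁻⁶, α₂L₂ = 6.109306×10⁻⁶ → Δ(αL) = 2.046504×10⁻⁶ m/K
ΔT = 6.00×10⁻⁴ / 2.046504×10⁻⁶ = 293.183 K, so T = 12.6 + 293.183 = 305.783 °C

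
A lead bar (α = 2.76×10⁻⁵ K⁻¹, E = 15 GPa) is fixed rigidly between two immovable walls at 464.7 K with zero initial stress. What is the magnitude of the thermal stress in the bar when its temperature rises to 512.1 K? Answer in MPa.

Fully constrained: the free strain ε = αΔT is blocked, so σ = Eε = EαΔT.
|ΔT| = 47.4 K
σ = 15.0×10⁹ × 2.76×10⁻⁵ × 47.4 = 1.96×10⁷ Pa

σ = 19.6 MPa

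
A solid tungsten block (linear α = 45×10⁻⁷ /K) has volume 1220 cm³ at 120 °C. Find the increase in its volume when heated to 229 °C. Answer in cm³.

Isotropic solid: β ≈ 3α = 1.3×10⁻⁵ /K; ΔT = 109 K
ΔV = 3αV₀ΔT = 3(45×10⁻⁷)(1220)(109) = 1.80 cm³

ΔV = 1.80 cm³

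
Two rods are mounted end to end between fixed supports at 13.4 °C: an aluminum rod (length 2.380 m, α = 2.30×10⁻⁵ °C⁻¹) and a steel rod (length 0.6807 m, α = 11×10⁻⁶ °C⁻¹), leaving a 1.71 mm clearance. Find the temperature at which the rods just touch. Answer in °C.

Gap closes when ΔL₁ + ΔL₂ = 1.71 mm = 1.71×10⁻³ m
(α₁L₁ + α₂L₂)ΔT = g
α₁L₁ + α₂L₂ = 2.30×10⁻⁵×2.380 + 11×10⁻⁶×0.6807 = 6.22277×10⁻⁵ m/K
ΔT = 1.71×10⁻³ / 6.22277×10⁻⁵ = 27.480 K
T = 13.4 + 27.480 = 40.880 °C

T = 40.9 °C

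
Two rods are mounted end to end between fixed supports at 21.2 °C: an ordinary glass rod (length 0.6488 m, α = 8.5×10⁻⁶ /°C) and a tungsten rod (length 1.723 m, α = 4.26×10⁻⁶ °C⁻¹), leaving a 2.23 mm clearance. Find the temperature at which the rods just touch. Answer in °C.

T = 195 °C

α₁L₁ = 5.5148×10⁻⁶ m/K, α₂L₂ = 7.33998×10⁻⁶ m/K → total 1.285478×10⁻⁵ m/K
ΔT = g/(α₁L₁+α₂L₂) = 2.23×10⁻³ / 1.285478×10⁻⁵ = 173.48 K
T = 21.2 + 173.48 = 194.68 °C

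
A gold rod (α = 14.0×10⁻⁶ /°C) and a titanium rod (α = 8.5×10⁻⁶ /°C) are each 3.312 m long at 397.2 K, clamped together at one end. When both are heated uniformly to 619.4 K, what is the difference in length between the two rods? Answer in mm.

ΔT = 222.2 K
gold: ΔL = 14.0×10⁻⁶ × 3.312 m × 222.2 = 1.0303×10⁻² m = 10.303 mm
titanium: ΔL = 8.5×10⁻⁶ × 3.312 m × 222.2 = 6.2554×10⁻³ m = 6.2554 mm
difference = 10.303 − 6.2554 = 4.0476 mm

4.05 mm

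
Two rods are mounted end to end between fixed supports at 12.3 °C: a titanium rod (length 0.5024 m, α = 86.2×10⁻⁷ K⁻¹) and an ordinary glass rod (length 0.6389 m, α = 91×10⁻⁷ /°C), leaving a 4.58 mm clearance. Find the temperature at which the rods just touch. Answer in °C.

T = 464 °C

α₁L₁ = 4.330688×10⁻⁶ m/K, α₂L₂ = 5.81399×10⁻⁶ m/K → total 1.0144678×10⁻⁵ m/K
ΔT = g/(α₁L₁+α₂L₂) = 4.58×10⁻³ / 1.0144678×10⁻⁵ = 451.47 K
T = 12.3 + 451.47 = 463.77 °C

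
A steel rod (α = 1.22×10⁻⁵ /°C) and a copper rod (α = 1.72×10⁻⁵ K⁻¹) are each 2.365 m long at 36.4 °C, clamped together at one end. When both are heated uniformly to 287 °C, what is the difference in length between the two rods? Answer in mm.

2.96 mm

ΔT = 250.6 K
steel: ΔL = 1.22×10⁻⁵ × 2.365 m × 250.6 = 7.2306×10⁻³ m = 7.2306 mm
copper: ΔL = 1.72×10⁻⁵ × 2.365 m × 250.6 = 1.0194×10⁻² m = 10.194 mm
difference = 10.194 − 7.2306 = 2.9634 mm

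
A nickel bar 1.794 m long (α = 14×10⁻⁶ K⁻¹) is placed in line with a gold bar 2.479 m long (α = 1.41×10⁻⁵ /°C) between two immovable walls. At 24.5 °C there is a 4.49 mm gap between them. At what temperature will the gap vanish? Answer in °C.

T = 99.2 °C

Gap closes when ΔL₁ + ΔL₂ = 4.49 mm = 4.49×10⁻³ m
(α₁L₁ + α₂L₂)ΔT = g
α₁L₁ + α₂L₂ = 14×10⁻⁶×1.794 + 1.41×10⁻⁵×2.479 = 6.00699×10⁻⁵ m/K
ΔT = 4.49×10⁻³ / 6.00699×10⁻⁵ = 74.746 K
T = 24.5 + 74.746 = 99.246 °C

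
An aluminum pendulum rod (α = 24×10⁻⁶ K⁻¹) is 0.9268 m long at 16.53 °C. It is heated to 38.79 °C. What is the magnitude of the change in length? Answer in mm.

|ΔT| = |38.79 − 16.53| = 22.26 K
ΔL = αL₀ΔT = (24×10⁻⁶)(0.9268)(22.26) = 4.95×10⁻⁴ m

ΔL = 0.495 mm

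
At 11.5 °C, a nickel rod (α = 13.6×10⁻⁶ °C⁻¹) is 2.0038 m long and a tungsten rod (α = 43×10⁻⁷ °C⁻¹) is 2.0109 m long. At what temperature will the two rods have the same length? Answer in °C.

Equal length when α₁L₁ΔT − α₂L₂ΔT = L₂ − L₁ = 7.10×10⁻³ m
α₁L₁ = 2.725168×10⁻⁵, α₂L₂ = 8.64687×10⁻⁶ → Δ(αL) = 1.860481×10⁻⁵ m/K
ΔT = 7.10×10⁻³ / 1.860481×10⁻⁵ = 381.622 K, so T = 11.5 + 381.622 = 393.122 °C

T = 393.1 °C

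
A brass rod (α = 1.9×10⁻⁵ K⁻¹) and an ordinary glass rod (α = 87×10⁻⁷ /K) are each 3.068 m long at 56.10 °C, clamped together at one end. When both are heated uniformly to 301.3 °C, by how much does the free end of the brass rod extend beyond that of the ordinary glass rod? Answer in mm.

ΔT = 245.20 K
brass: ΔL = 1.9×10⁻⁵ × 3.068 m × 245.20 = 1.4293×10⁻² m = 14.293 mm
ordinary glass: ΔL = 87×10⁻⁷ × 3.068 m × 245.20 = 6.5448×10⁻³ m = 6.5448 mm
difference = 14.293 − 6.5448 = 7.7482 mm

7.75 mm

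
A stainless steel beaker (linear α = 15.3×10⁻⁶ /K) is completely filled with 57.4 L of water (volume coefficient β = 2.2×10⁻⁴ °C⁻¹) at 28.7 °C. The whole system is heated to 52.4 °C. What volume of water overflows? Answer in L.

0.237 L

The beaker also expands: β_container ≈ 3α = 4.59×10⁻⁵ /K
Net overflow = V₀(β_liq − 3α_cont)ΔT
β − 3α = 2.20×10⁻⁴ − 4.59×10⁻⁵ = 1.741×10⁻⁴ /K; ΔT = 23.7 K
ΔV = 57.4 × 1.741×10⁻⁴ × 23.7 = 0.237 L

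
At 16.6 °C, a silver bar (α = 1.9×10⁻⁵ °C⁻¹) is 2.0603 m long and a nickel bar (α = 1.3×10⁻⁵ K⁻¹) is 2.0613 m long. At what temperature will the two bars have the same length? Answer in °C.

Equal length when α₁L₁ΔT − α₂L₂ΔT = L₂ − L₁ = 1.00×10⁻³ m
α₁L₁ = 3.91457×10⁻⁵, α₂L₂ = 2.67969×10⁻⁵ → Δ(αL) = 1.23488×10⁻⁵ m/K
ΔT = 1.00×10⁻³ / 1.23488×10⁻⁵ = 80.9795 K, so T = 16.6 + 80.9795 = 97.5795 °C

T = 97.58 °C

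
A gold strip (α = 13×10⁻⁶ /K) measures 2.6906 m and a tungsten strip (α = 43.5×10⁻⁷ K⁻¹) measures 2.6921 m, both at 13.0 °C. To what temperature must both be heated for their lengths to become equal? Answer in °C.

L₁(1 + α₁ΔT) = L₂(1 + α₂ΔT) ⇒ ΔT = (L₂ − L₁)/(α₁L₁ − α₂L₂)
L₂ − L₁ = 2.6921 − 2.6906 = 1.50×10⁻³ m
α₁L₁ − α₂L₂ = 13×10⁻⁶×2.6906 − 43.5×10⁻⁷×2.6921 = 2.3267165×10⁻⁵ m/K
ΔT = 1.50×10⁻³ / 2.3267165×10⁻⁵ = 64.4685 K
T = 13.0 + 64.4685 = 77.4685 °C

T = 77.47 °C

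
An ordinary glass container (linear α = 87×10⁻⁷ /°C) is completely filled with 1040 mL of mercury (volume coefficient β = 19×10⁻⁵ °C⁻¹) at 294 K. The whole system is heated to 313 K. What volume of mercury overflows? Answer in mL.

The container also expands: β_container ≈ 3α = 2.61×10⁻⁵ /K
Net overflow = V₀(β_liq − 3α_cont)ΔT
β − 3α = 1.90×10⁻⁴ − 2.61×10⁻⁵ = 1.639×10⁻⁴ /K; ΔT = 19 K
ΔV = 1040 × 1.639×10⁻⁴ × 19 = 3.24 mL

3.24 mL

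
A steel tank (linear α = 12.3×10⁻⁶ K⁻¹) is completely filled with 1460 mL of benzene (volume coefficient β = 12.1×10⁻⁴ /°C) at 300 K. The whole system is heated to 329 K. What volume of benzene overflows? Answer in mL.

The tank also expands: β_container ≈ 3α = 3.69×10⁻⁵ /K
Net overflow = V₀(β_liq − 3α_cont)ΔT
β − 3α = 1.21×10⁻³ − 3.69×10⁻⁵ = 1.1731×10⁻³ /K; ΔT = 29 K
ΔV = 1460 × 1.1731×10⁻³ × 29 = 49.7 mL

49.7 mL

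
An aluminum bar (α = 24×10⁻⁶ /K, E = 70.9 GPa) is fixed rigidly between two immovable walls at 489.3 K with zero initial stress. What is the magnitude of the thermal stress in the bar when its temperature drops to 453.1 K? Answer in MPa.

σ = 61.6 MPa

Fully constrained: the free strain ε = αΔT is blocked, so σ = Eε = EαΔT.
|ΔT| = 36.2 K
σ = 70.9×10⁹ × 24×10⁻⁶ × 36.2 = 6.16×10⁷ Pa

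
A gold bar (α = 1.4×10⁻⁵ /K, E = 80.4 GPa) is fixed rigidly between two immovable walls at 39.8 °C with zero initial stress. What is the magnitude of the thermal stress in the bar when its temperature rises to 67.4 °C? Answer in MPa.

Fully constrained: the free strain ε = αΔT is blocked, so σ = Eε = EαΔT.
|ΔT| = 27.6 K
σ = 80.4×10⁹ × 1.4×10⁻⁵ × 27.6 = 3.11×10⁷ Pa

σ = 31.1 MPa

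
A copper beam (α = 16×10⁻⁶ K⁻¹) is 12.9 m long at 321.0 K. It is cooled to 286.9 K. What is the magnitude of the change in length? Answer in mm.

ΔL = 7.04 mm

|ΔT| = |286.9 − 321.0| = 34.1 K
ΔL = αL₀ΔT = (16×10⁻⁶)(12.9)(34.1) = 7.04×10⁻³ m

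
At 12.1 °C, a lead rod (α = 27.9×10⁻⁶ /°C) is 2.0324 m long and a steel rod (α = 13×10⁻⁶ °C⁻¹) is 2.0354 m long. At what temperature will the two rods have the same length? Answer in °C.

Equal length when α₁L₁ΔT − α₂L₂ΔT = L₂ − L₁ = 3.00×10⁻³ m
α₁L₁ = 5.670396×10⁻⁵, α₂L₂ = 2.64602×10⁻⁵ → Δ(αL) = 3.024376×10⁻⁵ m/K
ΔT = 3.00×10⁻³ / 3.024376×10⁻⁵ = 99.194 K, so T = 12.1 + 99.194 = 111.294 °C

T = 111.3 °C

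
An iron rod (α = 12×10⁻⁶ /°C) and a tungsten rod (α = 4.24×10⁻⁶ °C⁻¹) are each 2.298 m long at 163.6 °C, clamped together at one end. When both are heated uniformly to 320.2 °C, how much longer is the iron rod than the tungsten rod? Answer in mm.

2.79 mm

ΔT = 156.6 K
iron: ΔL = 12×10⁻⁶ × 2.298 m × 156.6 = 4.3184×10⁻³ m = 4.3184 mm
tungsten: ΔL = 4.24×10⁻⁶ × 2.298 m × 156.6 = 1.5258×10⁻³ m = 1.5258 mm
difference = 4.3184 − 1.5258 = 2.7926 mm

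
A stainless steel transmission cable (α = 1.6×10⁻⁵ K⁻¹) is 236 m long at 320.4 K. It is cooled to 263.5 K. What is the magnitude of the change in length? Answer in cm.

ΔL = 21.5 cm

|ΔT| = |263.5 − 320.4| = 56.9 K
ΔL = αL₀ΔT = (1.6×10⁻⁵)(236)(56.9) = 2.15×10⁻¹ m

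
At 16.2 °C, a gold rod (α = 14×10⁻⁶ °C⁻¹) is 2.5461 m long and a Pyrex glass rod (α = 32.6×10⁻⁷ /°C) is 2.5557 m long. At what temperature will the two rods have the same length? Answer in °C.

T = 367.7 °C

L₁(1 + α₁ΔT) = L₂(1 + α₂ΔT) ⇒ ΔT = (L₂ − L₁)/(α₁L₁ − α₂L₂)
L₂ − L₁ = 2.5557 − 2.5461 = 9.60×10⁻³ m
α₁L₁ − α₂L₂ = 14×10⁻⁶×2.5461 − 32.6×10⁻⁷×2.5557 = 2.7313818×10⁻⁵ m/K
ΔT = 9.60×10⁻³ / 2.7313818×10⁻⁵ = 351.470 K
T = 16.2 + 351.470 = 367.670 °C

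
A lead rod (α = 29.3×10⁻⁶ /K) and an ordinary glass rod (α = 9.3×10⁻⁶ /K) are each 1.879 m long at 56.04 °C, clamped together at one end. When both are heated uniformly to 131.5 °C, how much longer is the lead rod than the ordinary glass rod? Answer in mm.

2.84 mm

ΔT = 75.46 K
lead: ΔL = 29.3×10⁻⁶ × 1.879 m × 75.46 = 4.1544×10⁻³ m = 4.1544 mm
ordinary glass: ΔL = 9.3×10⁻⁶ × 1.879 m × 75.46 = 1.3186×10⁻³ m = 1.3186 mm
difference = 4.1544 − 1.3186 = 2.8358 mm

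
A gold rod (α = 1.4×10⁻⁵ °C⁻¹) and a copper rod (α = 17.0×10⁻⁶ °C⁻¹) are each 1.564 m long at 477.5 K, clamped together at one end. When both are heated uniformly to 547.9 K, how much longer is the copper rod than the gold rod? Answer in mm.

ΔT = 70.4 K
gold: ΔL = 1.4×10⁻⁵ × 1.564 m × 70.4 = 1.5415×10⁻³ m = 1.5415 mm
copper: ΔL = 17.0×10⁻⁶ × 1.564 m × 70.4 = 1.8718×10⁻³ m = 1.8718 mm
difference = 1.8718 − 1.5415 = 0.3303 mm

0.330 mm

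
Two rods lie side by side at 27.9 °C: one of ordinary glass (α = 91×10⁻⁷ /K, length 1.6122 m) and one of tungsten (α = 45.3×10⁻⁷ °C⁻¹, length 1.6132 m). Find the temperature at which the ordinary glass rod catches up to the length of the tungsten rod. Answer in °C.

T = 163.7 °C

Equal length when α₁L₁ΔT − α₂L₂ΔT = L₂ − L₁ = 1.00×10⁻³ m
α₁L₁ = 1.467102×10⁻⁵, α₂L₂ = 7.307796×10⁻⁶ → Δ(αL) = 7.363224×10⁻⁶ m/K
ΔT = 1.00×10⁻³ / 7.363224×10⁻⁶ = 135.810 K, so T = 27.9 + 135.810 = 163.710 °C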